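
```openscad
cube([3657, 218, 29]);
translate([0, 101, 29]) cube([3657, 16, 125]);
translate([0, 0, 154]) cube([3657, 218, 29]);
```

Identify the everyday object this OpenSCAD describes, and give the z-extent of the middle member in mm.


An I-beam. The web height is 125 mm.

Two wide flanges with a thin centred web — an I-beam. Overall 183 mm minus two 29 mm flanges gives a web of 183 − 2·29 = 125 mm.


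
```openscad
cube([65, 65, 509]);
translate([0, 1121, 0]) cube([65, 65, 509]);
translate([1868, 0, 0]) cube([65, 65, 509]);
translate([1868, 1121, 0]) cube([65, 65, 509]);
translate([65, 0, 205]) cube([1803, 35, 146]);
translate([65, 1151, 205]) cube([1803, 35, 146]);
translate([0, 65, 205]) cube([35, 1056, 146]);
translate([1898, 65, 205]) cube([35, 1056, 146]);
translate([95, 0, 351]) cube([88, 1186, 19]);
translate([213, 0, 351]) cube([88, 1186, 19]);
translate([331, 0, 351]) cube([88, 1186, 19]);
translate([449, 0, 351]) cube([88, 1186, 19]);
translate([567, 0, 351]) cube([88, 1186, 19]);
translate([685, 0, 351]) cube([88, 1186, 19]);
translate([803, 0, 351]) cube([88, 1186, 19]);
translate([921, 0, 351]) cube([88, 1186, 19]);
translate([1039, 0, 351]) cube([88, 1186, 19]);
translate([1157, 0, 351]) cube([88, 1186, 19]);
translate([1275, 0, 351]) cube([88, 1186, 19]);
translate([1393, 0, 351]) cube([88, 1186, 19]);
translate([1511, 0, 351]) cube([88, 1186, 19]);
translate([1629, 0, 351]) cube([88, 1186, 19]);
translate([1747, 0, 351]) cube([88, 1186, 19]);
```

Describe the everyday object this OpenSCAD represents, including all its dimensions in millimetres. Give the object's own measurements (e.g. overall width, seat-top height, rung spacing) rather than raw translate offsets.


A bed frame 1933 mm long (x) by 1186 mm wide (y). Four 65×65 mm corner posts, 509 mm tall, at the corners of the footprint. Four rails of 35 mm thickness and 146 mm height run between adjacent posts with their undersides at z = 205 mm, their outer faces flush with the outside of the frame (the two x-running rails run between the posts' inner faces; the two y-running rails run between the posts' inner faces). 15 slats, each 88 mm wide (x) and 19 mm thick, lie across the top of the two x-running rails, running the full 1186 mm width of the frame in y; along x they sit between the end posts with a 30 mm gap after the −x posts and between neighbouring slats, leaving 33 mm before the +x posts.


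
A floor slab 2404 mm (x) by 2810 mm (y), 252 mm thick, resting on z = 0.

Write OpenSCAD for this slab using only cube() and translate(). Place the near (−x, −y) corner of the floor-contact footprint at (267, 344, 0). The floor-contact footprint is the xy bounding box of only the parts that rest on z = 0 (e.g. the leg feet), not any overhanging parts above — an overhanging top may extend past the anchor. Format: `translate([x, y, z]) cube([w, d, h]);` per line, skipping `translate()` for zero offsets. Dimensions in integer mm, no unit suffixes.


translate([267, 344, 0]) cube([2404, 2810, 252]);


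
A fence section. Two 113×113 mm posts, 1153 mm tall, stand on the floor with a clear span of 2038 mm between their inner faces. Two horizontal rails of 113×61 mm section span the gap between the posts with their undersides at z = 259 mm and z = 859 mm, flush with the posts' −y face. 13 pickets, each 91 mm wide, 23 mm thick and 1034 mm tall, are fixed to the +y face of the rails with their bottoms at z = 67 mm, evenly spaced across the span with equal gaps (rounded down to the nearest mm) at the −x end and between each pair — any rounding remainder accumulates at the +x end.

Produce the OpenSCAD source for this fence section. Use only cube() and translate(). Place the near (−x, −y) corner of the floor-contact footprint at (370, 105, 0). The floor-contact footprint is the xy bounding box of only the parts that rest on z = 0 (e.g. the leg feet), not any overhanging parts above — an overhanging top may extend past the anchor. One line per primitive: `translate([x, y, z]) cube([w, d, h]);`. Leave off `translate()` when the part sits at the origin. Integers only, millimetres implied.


translate([370, 105, 0]) cube([113, 113, 1153]);
translate([2521, 105, 0]) cube([113, 113, 1153]);
translate([483, 105, 259]) cube([2038, 113, 61]);
translate([483, 105, 859]) cube([2038, 113, 61]);
translate([544, 218, 67]) cube([91, 23, 1034]);
translate([696, 218, 67]) cube([91, 23, 1034]);
translate([848, 218, 67]) cube([91, 23, 1034]);
translate([1000, 218, 67]) cube([91, 23, 1034]);
translate([1152, 218, 67]) cube([91, 23, 1034]);
translate([1304, 218, 67]) cube([91, 23, 1034]);
translate([1456, 218, 67]) cube([91, 23, 1034]);
translate([1608, 218, 67]) cube([91, 23, 1034]);
translate([1760, 218, 67]) cube([91, 23, 1034]);
translate([1912, 218, 67]) cube([91, 23, 1034]);
translate([2064, 218, 67]) cube([91, 23, 1034]);
translate([2216, 218, 67]) cube([91, 23, 1034]);
translate([2368, 218, 67]) cube([91, 23, 1034]);


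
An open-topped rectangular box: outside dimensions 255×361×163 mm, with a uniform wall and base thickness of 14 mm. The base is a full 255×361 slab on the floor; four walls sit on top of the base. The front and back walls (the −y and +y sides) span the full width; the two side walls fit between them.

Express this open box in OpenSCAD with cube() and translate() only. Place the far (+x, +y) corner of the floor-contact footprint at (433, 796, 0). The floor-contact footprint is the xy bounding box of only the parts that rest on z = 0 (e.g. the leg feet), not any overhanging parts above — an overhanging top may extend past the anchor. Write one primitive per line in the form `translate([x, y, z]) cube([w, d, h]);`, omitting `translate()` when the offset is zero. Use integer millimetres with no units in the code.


translate([178, 435, 0]) cube([255, 361, 14]);
translate([178, 435, 14]) cube([255, 14, 149]);
translate([178, 782, 14]) cube([255, 14, 149]);
translate([178, 449, 14]) cube([14, 333, 149]);
translate([419, 449, 14]) cube([14, 333, 149]);


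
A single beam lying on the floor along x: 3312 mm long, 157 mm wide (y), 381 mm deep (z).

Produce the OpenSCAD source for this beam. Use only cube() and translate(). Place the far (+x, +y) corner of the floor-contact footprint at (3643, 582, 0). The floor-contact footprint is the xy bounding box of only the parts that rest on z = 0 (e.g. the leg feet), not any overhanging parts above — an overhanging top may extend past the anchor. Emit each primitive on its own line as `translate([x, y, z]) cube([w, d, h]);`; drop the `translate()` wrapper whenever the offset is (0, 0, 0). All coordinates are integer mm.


translate([331, 425, 0]) cube([3312, 157, 381]);


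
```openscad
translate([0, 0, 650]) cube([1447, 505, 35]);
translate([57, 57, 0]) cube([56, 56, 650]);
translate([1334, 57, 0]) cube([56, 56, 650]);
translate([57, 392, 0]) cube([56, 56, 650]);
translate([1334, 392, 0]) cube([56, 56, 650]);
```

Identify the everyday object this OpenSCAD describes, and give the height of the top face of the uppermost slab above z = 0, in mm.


A table. The table height is 685 mm.

A 1447×505×35 slab sits at z = 650 on four 56 mm square posts — a table. The top surface is at 650 + 35 = 685 mm.


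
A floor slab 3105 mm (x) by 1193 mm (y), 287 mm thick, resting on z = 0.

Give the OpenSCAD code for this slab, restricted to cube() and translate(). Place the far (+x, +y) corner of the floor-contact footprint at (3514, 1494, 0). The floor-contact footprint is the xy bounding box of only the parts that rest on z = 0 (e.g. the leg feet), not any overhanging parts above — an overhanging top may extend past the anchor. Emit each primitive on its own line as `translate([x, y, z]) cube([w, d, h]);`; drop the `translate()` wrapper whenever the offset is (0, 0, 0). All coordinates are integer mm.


translate([409, 301, 0]) cube([3105, 1193, 287]);


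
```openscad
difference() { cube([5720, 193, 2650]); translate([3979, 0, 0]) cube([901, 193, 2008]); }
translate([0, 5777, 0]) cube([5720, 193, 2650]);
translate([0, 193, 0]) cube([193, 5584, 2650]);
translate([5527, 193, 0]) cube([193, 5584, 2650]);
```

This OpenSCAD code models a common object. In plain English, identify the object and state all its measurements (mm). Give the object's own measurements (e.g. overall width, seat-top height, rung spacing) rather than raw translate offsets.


A single room: four walls, each 2650 mm tall and 193 mm thick, enclosing an outside footprint 5720×5970 mm (x × y), no floor or roof. The front and back walls (−y and +y sides) run the full x-width; the side walls fit between their inner faces. A door opening 901 mm wide and 2008 mm tall is cut through the front wall from the floor up, its −x edge 3979 mm from the wall's −x end.


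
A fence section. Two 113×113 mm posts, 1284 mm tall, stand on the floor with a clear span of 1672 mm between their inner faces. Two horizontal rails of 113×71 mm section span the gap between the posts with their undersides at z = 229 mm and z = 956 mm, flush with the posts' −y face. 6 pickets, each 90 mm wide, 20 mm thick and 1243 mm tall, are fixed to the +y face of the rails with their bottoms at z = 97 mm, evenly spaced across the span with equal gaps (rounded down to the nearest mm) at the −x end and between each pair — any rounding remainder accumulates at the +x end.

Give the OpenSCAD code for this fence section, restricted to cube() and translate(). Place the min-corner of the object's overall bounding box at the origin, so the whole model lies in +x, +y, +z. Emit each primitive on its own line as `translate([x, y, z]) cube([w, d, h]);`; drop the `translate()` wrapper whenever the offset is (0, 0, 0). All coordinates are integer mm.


cube([113, 113, 1284]);
translate([1785, 0, 0]) cube([113, 113, 1284]);
translate([113, 0, 229]) cube([1672, 113, 71]);
translate([113, 0, 956]) cube([1672, 113, 71]);
translate([274, 113, 97]) cube([90, 20, 1243]);
translate([525, 113, 97]) cube([90, 20, 1243]);
translate([776, 113, 97]) cube([90, 20, 1243]);
translate([1027, 113, 97]) cube([90, 20, 1243]);
translate([1278, 113, 97]) cube([90, 20, 1243]);
translate([1529, 113, 97]) cube([90, 20, 1243]);


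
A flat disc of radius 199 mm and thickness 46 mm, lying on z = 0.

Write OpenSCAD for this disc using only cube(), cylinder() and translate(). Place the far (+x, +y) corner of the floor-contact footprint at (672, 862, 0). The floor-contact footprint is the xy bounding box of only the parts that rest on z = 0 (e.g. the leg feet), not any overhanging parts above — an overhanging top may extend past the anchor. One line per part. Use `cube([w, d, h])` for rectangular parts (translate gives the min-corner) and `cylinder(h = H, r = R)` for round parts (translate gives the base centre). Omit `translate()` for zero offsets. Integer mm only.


translate([473, 663, 0]) cylinder(h = 46, r = 199);


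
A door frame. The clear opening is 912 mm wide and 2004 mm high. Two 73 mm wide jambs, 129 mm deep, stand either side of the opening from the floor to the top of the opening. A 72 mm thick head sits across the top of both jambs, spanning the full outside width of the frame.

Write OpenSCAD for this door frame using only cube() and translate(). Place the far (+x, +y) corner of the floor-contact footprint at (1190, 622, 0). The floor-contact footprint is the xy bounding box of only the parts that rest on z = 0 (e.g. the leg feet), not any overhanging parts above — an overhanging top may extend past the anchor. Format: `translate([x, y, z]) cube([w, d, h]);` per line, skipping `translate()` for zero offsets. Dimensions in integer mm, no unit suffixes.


translate([132, 493, 0]) cube([73, 129, 2004]);
translate([1117, 493, 0]) cube([73, 129, 2004]);
translate([132, 493, 2004]) cube([1058, 129, 72]);


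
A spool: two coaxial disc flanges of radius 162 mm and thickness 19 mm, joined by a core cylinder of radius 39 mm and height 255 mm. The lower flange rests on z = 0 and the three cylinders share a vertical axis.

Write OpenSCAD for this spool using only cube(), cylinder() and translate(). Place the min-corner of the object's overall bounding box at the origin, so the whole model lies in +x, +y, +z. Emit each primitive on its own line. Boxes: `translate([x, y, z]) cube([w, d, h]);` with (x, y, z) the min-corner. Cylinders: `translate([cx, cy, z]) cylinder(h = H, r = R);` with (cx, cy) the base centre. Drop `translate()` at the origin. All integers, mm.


translate([162, 162, 0]) cylinder(h = 19, r = 162);
translate([162, 162, 19]) cylinder(h = 255, r = 39);
translate([162, 162, 274]) cylinder(h = 19, r = 162);


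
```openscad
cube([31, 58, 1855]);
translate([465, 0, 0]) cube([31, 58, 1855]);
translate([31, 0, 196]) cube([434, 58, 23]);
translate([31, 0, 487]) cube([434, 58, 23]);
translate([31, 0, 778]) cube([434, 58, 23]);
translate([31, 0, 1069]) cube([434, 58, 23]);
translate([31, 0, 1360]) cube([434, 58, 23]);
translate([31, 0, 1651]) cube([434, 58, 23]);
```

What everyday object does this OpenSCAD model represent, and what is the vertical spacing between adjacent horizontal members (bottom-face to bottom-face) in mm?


A ladder. The rung spacing is 291 mm.

Two tall 31×58 posts with 6 short bars between them — a ladder. Adjacent rungs sit at z = 196 and z = 487, so the spacing is 487 − 196 = 291 mm.


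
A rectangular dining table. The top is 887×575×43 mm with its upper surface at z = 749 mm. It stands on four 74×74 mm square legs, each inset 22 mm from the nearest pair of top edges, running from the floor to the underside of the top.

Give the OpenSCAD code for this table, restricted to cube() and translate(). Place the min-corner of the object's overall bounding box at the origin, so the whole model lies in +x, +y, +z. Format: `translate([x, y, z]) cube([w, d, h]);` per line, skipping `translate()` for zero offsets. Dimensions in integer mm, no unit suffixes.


// leg_h = 749 - 43 = 706
translate([0, 0, 706]) cube([887, 575, 43]);
translate([22, 22, 0]) cube([74, 74, 706]);
translate([791, 22, 0]) cube([74, 74, 706]);
translate([22, 479, 0]) cube([74, 74, 706]);
translate([791, 479, 0]) cube([74, 74, 706]);


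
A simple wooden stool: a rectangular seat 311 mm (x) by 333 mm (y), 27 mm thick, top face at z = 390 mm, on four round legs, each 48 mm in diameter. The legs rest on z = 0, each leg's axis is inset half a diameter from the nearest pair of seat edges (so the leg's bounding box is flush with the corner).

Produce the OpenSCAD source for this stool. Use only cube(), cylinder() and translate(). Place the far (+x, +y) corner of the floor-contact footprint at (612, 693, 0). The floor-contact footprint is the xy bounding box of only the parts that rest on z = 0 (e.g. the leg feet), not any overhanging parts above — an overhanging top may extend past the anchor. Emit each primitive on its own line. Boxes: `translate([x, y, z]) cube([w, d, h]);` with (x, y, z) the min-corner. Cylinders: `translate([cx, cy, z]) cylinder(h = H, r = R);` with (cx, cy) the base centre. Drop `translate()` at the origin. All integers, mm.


translate([301, 360, 363]) cube([311, 333, 27]);
translate([325, 384, 0]) cylinder(h = 363, r = 24);
translate([588, 384, 0]) cylinder(h = 363, r = 24);
translate([325, 669, 0]) cylinder(h = 363, r = 24);
translate([588, 669, 0]) cylinder(h = 363, r = 24);


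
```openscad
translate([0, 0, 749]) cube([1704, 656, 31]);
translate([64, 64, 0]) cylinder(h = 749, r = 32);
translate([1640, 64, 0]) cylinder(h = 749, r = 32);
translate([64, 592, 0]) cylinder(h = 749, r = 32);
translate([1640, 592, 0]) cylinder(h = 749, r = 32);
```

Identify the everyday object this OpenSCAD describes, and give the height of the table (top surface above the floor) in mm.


A table. The table height is 780 mm.

A 1704×656×31 slab sits at z = 749 on four Ø64 mm round legs — a table. The top surface is at 749 + 31 = 780 mm.


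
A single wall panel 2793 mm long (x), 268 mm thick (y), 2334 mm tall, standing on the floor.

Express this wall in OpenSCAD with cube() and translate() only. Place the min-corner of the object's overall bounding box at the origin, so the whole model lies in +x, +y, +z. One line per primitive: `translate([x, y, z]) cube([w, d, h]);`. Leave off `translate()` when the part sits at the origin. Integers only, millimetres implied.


cube([2793, 268, 2334]);


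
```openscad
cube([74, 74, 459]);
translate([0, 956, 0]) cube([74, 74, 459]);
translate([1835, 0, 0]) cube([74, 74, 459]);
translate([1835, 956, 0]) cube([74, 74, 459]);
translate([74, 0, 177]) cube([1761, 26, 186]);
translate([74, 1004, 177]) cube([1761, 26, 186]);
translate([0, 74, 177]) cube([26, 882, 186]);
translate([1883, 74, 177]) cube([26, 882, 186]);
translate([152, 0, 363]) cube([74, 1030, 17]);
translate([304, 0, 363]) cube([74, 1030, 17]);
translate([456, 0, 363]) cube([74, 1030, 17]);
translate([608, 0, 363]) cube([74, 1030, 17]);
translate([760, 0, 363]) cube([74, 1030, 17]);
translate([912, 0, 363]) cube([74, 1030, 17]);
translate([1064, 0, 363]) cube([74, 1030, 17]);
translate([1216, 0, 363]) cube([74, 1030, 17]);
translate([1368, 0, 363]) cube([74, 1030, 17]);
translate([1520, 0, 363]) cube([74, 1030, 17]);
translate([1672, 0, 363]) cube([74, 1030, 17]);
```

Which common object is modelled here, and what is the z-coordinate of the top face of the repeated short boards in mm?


A bed frame. The slat-top height is 380 mm.

Four posts, four rails, and a row of slats — a bed frame. Slats sit on the rails at z = 177 + 186 = 363; with slat thickness 17, the top is 380 mm.


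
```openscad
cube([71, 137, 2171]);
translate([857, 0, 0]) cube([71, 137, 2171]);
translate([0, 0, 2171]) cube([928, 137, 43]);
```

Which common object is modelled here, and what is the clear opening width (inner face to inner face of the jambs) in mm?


A door frame. The clear opening width is 786 mm.

Two 2171 mm tall posts with a header on top — a door frame. The left jamb is 71 mm wide at x = 0; the right jamb starts at x = 857. The clear opening is 857 − 71 = 786 mm.


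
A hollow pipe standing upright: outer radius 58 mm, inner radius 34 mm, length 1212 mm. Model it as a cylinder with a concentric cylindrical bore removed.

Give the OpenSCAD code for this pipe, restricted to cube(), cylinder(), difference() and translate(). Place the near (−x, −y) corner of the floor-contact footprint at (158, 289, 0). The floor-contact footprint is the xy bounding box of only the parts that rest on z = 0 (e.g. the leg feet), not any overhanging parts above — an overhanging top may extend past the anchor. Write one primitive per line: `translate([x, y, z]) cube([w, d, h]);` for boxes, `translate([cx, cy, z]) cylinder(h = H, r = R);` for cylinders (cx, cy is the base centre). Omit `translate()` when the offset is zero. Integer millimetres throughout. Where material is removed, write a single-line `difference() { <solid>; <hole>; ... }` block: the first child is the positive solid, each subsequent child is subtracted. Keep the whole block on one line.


difference() { translate([216, 347, 0]) cylinder(h = 1212, r = 58); translate([216, 347, 0]) cylinder(h = 1212, r = 34); }


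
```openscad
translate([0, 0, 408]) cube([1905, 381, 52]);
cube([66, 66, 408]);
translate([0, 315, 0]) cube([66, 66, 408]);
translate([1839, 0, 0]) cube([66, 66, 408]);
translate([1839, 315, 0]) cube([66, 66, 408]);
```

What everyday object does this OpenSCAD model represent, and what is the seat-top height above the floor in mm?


A bench. The seat-top height is 460 mm.

A long slab on four corner posts — a bench. The slab sits at z = 408 with thickness 52, so the top is 408 + 52 = 460 mm.


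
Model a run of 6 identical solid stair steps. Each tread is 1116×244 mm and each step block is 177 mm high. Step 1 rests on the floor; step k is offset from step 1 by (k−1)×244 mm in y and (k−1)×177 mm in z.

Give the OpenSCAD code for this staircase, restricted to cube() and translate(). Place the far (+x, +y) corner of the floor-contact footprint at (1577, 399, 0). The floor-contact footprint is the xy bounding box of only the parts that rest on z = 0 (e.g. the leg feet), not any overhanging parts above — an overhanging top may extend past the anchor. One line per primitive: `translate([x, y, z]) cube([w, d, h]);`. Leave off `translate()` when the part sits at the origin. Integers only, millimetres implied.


translate([461, 155, 0]) cube([1116, 244, 177]);
translate([461, 399, 177]) cube([1116, 244, 177]);
translate([461, 643, 354]) cube([1116, 244, 177]);
translate([461, 887, 531]) cube([1116, 244, 177]);
translate([461, 1131, 708]) cube([1116, 244, 177]);
translate([461, 1375, 885]) cube([1116, 244, 177]);


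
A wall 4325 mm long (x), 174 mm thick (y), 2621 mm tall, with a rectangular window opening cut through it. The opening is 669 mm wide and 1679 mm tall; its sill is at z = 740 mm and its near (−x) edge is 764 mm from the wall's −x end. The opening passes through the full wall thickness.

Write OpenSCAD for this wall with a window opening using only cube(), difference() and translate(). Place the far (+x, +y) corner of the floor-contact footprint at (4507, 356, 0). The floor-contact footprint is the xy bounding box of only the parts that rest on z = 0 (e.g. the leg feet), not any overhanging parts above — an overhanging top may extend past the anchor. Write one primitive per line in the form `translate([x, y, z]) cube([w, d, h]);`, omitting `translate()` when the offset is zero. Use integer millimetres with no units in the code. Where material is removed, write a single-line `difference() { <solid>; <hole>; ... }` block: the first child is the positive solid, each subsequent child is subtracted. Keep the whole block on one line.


difference() { translate([182, 182, 0]) cube([4325, 174, 2621]); translate([946, 182, 740]) cube([669, 174, 1679]); }


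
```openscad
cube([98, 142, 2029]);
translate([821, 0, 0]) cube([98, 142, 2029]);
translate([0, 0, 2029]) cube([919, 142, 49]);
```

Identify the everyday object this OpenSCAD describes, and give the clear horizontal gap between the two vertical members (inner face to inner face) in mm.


A door frame. The clear opening width is 723 mm.

Two 2029 mm tall posts with a header on top — a door frame. The left jamb is 98 mm wide at x = 0; the right jamb starts at x = 821. The clear opening is 821 − 98 = 723 mm.


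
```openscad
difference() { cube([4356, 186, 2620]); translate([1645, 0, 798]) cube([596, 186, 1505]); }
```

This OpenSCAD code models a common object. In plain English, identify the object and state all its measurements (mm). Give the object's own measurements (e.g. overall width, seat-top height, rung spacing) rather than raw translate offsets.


A wall 4356 mm long (x), 186 mm thick (y), 2620 mm tall, with a rectangular window opening cut through it. The opening is 596 mm wide and 1505 mm tall; its sill is at z = 798 mm and its near (−x) edge is 1645 mm from the wall's −x end. The opening passes through the full wall thickness.


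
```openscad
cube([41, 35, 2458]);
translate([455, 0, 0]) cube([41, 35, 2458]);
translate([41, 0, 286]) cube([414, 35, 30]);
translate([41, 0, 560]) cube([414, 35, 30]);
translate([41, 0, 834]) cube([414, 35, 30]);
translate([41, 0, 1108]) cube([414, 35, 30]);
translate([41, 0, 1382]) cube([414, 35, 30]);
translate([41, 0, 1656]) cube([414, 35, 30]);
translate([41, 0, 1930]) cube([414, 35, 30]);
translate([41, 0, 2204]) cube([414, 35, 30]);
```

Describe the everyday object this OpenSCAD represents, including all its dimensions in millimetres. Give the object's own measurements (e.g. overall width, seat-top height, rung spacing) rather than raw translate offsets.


A straight ladder. Two 41×35 mm vertical rails, 2458 mm tall, stand 496 mm apart (outside-to-outside) with their front faces coplanar on the −y side. 8 rungs, each 35 mm deep and 30 mm tall, span between the inner faces of the rails, front faces flush with the rails. The lowest rung's underside is at z = 286 mm and rungs are spaced 274 mm apart (underside to underside).


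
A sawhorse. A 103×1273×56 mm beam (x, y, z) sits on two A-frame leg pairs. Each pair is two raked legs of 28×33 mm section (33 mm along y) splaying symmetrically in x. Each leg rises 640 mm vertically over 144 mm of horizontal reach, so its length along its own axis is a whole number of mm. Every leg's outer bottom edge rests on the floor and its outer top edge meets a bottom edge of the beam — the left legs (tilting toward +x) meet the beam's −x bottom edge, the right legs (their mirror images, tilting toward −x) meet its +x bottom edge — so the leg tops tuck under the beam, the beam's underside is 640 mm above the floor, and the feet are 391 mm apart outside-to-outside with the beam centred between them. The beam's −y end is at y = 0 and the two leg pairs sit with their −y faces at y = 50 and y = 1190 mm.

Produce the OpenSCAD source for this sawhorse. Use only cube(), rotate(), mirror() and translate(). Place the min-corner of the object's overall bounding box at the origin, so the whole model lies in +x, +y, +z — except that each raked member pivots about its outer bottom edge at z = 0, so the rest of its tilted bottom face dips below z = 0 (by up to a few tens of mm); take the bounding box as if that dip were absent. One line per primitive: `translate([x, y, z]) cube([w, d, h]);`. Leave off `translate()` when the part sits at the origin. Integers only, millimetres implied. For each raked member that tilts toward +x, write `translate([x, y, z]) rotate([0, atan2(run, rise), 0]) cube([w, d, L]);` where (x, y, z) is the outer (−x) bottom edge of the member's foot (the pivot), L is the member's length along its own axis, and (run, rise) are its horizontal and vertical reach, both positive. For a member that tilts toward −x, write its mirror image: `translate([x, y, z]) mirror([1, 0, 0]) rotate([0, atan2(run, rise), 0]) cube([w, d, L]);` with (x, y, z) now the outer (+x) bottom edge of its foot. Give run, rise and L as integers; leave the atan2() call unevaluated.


// leg length = √(144² + 640²) = 656
// right-leg outer foot x = 2·144 + 103 = 391
// beam min-corner = (144, 0, 640)
translate([144, 0, 640]) cube([103, 1273, 56]);
translate([0, 50, 0]) rotate([0, atan2(144, 640), 0]) cube([28, 33, 656]);
translate([391, 50, 0]) mirror([1, 0, 0]) rotate([0, atan2(144, 640), 0]) cube([28, 33, 656]);
translate([0, 1190, 0]) rotate([0, atan2(144, 640), 0]) cube([28, 33, 656]);
translate([391, 1190, 0]) mirror([1, 0, 0]) rotate([0, atan2(144, 640), 0]) cube([28, 33, 656]);


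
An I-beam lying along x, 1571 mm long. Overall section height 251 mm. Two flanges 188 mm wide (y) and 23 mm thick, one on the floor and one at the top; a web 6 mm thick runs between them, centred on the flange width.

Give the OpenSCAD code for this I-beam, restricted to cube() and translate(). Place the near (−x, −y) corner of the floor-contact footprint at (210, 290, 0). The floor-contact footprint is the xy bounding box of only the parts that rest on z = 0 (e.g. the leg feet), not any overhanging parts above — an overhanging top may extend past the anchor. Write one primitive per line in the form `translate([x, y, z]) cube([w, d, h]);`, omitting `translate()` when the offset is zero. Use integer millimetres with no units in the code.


translate([210, 290, 0]) cube([1571, 188, 23]);
translate([210, 381, 23]) cube([1571, 6, 205]);
translate([210, 290, 228]) cube([1571, 188, 23]);


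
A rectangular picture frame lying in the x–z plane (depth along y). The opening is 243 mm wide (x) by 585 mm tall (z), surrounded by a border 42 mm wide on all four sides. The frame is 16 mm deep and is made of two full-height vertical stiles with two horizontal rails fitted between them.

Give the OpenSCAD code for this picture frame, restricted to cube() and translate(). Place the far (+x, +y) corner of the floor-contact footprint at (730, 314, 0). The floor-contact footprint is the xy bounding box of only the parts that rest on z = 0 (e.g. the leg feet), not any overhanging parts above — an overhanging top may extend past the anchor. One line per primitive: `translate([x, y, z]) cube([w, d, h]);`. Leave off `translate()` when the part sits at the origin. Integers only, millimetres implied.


translate([403, 298, 0]) cube([42, 16, 669]);
translate([688, 298, 0]) cube([42, 16, 669]);
translate([445, 298, 0]) cube([243, 16, 42]);
translate([445, 298, 627]) cube([243, 16, 42]);


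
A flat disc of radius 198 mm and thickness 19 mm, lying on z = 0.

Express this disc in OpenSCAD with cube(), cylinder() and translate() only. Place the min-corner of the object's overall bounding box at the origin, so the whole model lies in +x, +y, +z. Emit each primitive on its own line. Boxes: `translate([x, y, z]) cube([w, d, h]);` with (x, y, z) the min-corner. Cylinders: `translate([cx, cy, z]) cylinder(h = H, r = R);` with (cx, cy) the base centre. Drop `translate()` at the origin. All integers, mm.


translate([198, 198, 0]) cylinder(h = 19, r = 198);


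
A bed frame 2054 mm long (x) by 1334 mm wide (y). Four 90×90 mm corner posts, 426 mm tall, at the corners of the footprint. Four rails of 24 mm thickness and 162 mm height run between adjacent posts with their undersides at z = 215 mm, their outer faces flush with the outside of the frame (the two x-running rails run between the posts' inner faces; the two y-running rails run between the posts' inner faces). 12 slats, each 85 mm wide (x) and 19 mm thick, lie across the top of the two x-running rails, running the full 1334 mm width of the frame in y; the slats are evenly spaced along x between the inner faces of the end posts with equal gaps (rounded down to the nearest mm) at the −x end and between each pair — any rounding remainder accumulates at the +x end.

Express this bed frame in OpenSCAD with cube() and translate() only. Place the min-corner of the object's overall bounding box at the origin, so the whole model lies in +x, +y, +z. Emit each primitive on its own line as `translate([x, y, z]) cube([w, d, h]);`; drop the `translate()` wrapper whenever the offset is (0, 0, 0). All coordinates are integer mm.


cube([90, 90, 426]);
translate([0, 1244, 0]) cube([90, 90, 426]);
translate([1964, 0, 0]) cube([90, 90, 426]);
translate([1964, 1244, 0]) cube([90, 90, 426]);
translate([90, 0, 215]) cube([1874, 24, 162]);
translate([90, 1310, 215]) cube([1874, 24, 162]);
translate([0, 90, 215]) cube([24, 1154, 162]);
translate([2030, 90, 215]) cube([24, 1154, 162]);
translate([155, 0, 377]) cube([85, 1334, 19]);
translate([305, 0, 377]) cube([85, 1334, 19]);
translate([455, 0, 377]) cube([85, 1334, 19]);
translate([605, 0, 377]) cube([85, 1334, 19]);
translate([755, 0, 377]) cube([85, 1334, 19]);
translate([905, 0, 377]) cube([85, 1334, 19]);
translate([1055, 0, 377]) cube([85, 1334, 19]);
translate([1205, 0, 377]) cube([85, 1334, 19]);
translate([1355, 0, 377]) cube([85, 1334, 19]);
translate([1505, 0, 377]) cube([85, 1334, 19]);
translate([1655, 0, 377]) cube([85, 1334, 19]);
translate([1805, 0, 377]) cube([85, 1334, 19]);


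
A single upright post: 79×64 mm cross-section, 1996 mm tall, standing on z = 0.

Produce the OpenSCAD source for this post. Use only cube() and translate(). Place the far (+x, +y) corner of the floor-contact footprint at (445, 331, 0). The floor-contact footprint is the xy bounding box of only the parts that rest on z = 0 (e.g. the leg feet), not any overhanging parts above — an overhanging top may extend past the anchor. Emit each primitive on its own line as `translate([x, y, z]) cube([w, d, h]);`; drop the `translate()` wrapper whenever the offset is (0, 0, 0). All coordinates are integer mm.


translate([366, 267, 0]) cube([79, 64, 1996]);


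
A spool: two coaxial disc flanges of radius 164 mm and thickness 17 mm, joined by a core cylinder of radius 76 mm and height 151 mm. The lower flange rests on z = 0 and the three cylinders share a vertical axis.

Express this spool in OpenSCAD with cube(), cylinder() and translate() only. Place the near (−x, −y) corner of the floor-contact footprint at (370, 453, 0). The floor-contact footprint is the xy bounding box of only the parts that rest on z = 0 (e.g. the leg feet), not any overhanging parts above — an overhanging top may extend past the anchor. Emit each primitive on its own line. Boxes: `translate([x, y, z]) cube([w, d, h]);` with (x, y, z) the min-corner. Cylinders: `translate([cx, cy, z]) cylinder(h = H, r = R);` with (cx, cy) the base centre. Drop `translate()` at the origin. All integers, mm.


translate([534, 617, 0]) cylinder(h = 17, r = 164);
translate([534, 617, 17]) cylinder(h = 151, r = 76);
translate([534, 617, 168]) cylinder(h = 17, r = 164);


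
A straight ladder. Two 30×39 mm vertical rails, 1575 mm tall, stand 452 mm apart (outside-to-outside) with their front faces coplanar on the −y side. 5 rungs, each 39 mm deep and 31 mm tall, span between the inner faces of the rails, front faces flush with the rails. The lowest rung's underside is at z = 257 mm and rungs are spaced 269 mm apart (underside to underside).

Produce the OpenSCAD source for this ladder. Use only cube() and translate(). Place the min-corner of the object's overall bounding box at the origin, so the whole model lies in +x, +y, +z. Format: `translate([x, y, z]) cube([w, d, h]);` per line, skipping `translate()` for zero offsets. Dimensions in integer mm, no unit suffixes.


// rung span = 452 - 2*30 = 392
// rung[k] z = 257 + k*269
cube([30, 39, 1575]);
translate([422, 0, 0]) cube([30, 39, 1575]);
translate([30, 0, 257]) cube([392, 39, 31]);
translate([30, 0, 526]) cube([392, 39, 31]);
translate([30, 0, 795]) cube([392, 39, 31]);
translate([30, 0, 1064]) cube([392, 39, 31]);
translate([30, 0, 1333]) cube([392, 39, 31]);


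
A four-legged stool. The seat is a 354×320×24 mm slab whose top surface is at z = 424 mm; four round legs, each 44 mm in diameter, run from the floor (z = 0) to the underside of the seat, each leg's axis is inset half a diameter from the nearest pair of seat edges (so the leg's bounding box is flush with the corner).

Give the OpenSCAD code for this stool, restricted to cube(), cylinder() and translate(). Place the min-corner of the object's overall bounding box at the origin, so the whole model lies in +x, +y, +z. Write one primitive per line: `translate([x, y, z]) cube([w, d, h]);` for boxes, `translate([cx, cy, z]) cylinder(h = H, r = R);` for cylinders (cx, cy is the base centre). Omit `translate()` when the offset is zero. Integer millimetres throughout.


translate([0, 0, 400]) cube([354, 320, 24]);
translate([22, 22, 0]) cylinder(h = 400, r = 22);
translate([332, 22, 0]) cylinder(h = 400, r = 22);
translate([22, 298, 0]) cylinder(h = 400, r = 22);
translate([332, 298, 0]) cylinder(h = 400, r = 22);


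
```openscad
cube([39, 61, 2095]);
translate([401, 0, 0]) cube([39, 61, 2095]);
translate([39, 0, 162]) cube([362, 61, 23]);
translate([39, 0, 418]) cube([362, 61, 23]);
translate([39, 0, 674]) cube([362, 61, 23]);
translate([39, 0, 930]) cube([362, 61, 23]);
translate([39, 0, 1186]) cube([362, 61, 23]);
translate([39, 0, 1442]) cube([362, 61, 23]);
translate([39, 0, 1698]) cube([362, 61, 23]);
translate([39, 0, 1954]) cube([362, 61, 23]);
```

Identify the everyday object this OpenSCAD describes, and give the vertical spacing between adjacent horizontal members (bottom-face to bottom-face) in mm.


A ladder. The rung spacing is 256 mm.

Two tall 39×61 posts with 8 short bars between them — a ladder. Adjacent rungs sit at z = 162 and z = 418, so the spacing is 418 − 162 = 256 mm.


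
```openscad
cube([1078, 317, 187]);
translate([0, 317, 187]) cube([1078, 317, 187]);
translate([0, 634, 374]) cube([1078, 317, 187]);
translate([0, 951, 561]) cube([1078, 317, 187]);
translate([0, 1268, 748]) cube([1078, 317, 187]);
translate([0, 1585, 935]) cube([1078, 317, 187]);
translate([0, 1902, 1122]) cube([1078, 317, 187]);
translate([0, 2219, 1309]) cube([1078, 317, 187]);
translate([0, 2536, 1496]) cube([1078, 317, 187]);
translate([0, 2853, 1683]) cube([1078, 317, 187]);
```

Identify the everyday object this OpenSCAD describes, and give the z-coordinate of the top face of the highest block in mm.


A staircase. The total rise is 1870 mm.

10 identical blocks, each offset up and back from the previous — a staircase. Each step is 187 mm tall and there are 10 of them, so the total rise is 10 × 187 = 1870 mm.


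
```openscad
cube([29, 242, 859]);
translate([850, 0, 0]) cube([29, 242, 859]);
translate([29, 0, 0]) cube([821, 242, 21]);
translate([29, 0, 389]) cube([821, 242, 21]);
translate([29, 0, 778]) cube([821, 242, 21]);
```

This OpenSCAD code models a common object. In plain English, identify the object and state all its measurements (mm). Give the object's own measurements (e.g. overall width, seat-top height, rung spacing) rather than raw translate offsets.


An open bookshelf. Two side panels, each 29 mm thick, 242 mm deep and 859 mm tall, stand 879 mm apart (outside-to-outside). Between them sit 3 shelves, each 21 mm thick and 242 mm deep, spanning the full gap between the sides. The bottom shelf rests on the floor (its underside at z = 0) and the clear gap between one shelf's top and the next shelf's underside is 368 mm.


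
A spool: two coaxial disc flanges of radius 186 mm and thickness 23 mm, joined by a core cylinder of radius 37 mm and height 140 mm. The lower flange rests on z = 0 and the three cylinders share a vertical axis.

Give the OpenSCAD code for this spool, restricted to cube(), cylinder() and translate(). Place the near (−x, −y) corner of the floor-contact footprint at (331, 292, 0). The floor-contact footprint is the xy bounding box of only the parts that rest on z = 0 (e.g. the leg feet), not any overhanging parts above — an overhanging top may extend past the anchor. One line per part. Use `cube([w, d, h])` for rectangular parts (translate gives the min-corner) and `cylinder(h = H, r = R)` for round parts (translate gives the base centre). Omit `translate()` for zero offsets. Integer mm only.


translate([517, 478, 0]) cylinder(h = 23, r = 186);
translate([517, 478, 23]) cylinder(h = 140, r = 37);
translate([517, 478, 163]) cylinder(h = 23, r = 186);


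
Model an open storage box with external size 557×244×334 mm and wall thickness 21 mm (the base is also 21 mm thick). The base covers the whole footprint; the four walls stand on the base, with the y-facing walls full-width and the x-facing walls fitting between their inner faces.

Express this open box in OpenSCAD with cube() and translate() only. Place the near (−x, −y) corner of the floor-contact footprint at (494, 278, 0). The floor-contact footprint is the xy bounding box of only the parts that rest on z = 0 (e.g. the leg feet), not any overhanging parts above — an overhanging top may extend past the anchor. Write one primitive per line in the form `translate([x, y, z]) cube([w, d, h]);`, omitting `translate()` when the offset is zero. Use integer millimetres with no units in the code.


translate([494, 278, 0]) cube([557, 244, 21]);
translate([494, 278, 21]) cube([557, 21, 313]);
translate([494, 501, 21]) cube([557, 21, 313]);
translate([494, 299, 21]) cube([21, 202, 313]);
translate([1030, 299, 21]) cube([21, 202, 313]);


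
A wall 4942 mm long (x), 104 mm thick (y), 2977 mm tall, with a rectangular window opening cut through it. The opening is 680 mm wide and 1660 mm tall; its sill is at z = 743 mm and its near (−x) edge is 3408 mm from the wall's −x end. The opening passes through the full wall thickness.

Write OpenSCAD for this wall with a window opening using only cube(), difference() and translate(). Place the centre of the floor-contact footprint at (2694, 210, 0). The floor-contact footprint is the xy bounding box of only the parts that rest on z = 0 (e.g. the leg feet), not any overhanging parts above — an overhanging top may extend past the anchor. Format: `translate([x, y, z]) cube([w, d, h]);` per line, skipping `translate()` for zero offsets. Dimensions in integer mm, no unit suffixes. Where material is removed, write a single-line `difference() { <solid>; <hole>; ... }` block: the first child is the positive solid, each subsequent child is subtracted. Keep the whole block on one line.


difference() { translate([223, 158, 0]) cube([4942, 104, 2977]); translate([3631, 158, 743]) cube([680, 104, 1660]); }
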